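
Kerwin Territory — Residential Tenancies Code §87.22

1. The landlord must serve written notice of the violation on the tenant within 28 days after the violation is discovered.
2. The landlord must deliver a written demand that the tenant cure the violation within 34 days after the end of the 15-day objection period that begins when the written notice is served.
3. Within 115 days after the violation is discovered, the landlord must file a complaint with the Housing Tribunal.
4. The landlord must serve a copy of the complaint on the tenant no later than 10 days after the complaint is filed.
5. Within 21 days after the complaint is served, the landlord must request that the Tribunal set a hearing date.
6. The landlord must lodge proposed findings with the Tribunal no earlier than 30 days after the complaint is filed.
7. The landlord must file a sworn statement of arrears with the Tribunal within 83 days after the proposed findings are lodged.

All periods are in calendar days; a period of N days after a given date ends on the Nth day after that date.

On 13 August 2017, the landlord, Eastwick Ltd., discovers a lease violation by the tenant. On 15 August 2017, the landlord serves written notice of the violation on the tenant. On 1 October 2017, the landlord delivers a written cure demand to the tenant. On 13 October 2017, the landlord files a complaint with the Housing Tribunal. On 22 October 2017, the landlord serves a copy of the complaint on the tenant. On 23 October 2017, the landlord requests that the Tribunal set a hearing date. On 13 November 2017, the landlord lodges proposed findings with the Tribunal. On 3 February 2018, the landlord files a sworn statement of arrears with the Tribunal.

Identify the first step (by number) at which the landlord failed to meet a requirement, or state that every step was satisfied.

None — every step was satisfied

Step 1 — counting 28 days from 13 August 2017 (when the violation is discovered) gives a deadline of 10 September 2017; completed 15 August 2017, before the deadline.
Step 2 — counting 34 days from 30 August 2017 (end of the 15-day objection period, which began when the written notice is served on 15 August 2017) gives a deadline of 3 October 2017; done 1 October 2017 — timely.
Step 3 — counting 115 days from 13 August 2017 (when the violation is discovered) gives a deadline of 6 December 2017; done 13 October 2017 — timely.
Step 4 — counting 10 days from 13 October 2017 (when the complaint is filed) gives a deadline of 23 October 2017; completed 22 October 2017, before the deadline.
Step 5 — counting 21 days from 22 October 2017 (when the complaint is served) gives a deadline of 12 November 2017; completed 23 October 2017, before the deadline.
Step 6 — must wait 30 days from 13 October 2017 (when the complaint is filed), so not before 12 November 2017; 13 November 2017 is on or after that date.
Step 7 — counting 83 days from 13 November 2017 (when the proposed findings are lodged) gives a deadline of 4 February 2018; done 3 February 2018 — timely.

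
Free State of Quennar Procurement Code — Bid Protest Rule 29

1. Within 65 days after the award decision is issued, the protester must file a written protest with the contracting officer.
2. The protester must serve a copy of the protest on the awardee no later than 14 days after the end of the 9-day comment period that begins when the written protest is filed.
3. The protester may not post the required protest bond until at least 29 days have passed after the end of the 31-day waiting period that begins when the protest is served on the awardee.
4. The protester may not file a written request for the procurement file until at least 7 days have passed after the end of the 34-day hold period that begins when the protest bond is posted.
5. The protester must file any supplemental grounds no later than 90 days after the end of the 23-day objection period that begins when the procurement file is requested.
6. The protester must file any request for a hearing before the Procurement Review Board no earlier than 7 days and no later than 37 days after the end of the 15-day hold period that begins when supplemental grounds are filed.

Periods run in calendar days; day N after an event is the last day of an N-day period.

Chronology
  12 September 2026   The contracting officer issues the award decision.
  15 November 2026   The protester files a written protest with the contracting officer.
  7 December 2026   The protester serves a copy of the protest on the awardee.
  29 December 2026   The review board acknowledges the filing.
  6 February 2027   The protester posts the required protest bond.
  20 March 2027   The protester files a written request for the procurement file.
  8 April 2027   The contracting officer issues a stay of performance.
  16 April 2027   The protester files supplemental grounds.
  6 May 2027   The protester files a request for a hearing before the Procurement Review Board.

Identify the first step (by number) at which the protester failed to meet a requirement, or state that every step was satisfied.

Step 1 — counting 65 days from 12 September 2026 (when the award decision is issued) gives a deadline of 16 November 2026; completed 15 November 2026, before the deadline.
Step 2 — counting 14 days from 24 November 2026 (end of the 9-day comment period, which began when the written protest is filed on 15 November 2026) gives a deadline of 8 December 2026; 7 December 2026 is within that limit.
Step 3 — must wait 29 days from 7 January 2027 (end of the 31-day waiting period, which began when the protest is served on the awardee on 7 December 2026), so not before 5 February 2027; 6 February 2027 is on or after that date.
Step 4 — must wait 7 days from 12 March 2027 (end of the 34-day hold period, which began when the protest bond is posted on 6 February 2027), so not before 19 March 2027; 20 March 2027 is on or after that date.
Step 5 — counting 90 days from 12 April 2027 (end of the 23-day objection period, which began when the procurement file is requested on 20 March 2027) gives a deadline of 11 July 2027; done 16 April 2027 — timely.
Step 6 — 7 and 37 days from 1 May 2027 (end of the 15-day hold period, which began when supplemental grounds are filed on 16 April 2027) are 8 May 2027 and 7 June 2027 respectively; done 6 May 2027 — 2 days before the window opened.
The procedure was therefore not followed at step 6.

Step 6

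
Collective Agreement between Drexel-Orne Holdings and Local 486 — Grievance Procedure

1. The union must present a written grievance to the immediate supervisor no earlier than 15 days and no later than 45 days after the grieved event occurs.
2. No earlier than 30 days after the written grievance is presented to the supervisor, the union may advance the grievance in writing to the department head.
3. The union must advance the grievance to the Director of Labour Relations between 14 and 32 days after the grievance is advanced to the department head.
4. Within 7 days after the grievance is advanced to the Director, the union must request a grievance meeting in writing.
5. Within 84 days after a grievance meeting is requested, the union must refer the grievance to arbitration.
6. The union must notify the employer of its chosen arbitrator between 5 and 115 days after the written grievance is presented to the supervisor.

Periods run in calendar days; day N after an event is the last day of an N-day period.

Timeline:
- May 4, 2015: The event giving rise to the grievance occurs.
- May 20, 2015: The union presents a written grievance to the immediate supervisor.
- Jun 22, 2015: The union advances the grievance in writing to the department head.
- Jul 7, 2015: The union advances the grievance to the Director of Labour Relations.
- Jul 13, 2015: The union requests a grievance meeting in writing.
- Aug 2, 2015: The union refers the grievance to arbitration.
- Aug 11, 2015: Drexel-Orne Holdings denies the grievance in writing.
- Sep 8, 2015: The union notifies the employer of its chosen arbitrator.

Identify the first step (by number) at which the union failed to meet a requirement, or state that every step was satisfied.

None — every step was satisfied

Step 1: the window is 15–45 days after May 4, 2015 (when the grieved event occurs), so May 19, 2015 through Jun 18, 2015; done May 20, 2015 — within the window.
Step 2: the earliest permitted date is 30 days after May 20, 2015 (when the written grievance is presented to the supervisor), i.e. Jun 19, 2015; done Jun 22, 2015 — permitted.
Step 3: the window is 14–32 days after Jun 22, 2015 (when the grievance is advanced to the department head), so Jul 6, 2015 through Jul 24, 2015; done Jul 7, 2015 — within the window.
Step 4: 7 days after Jul 7, 2015 (when the grievance is advanced to the Director) is Jul 14, 2015; Jul 13, 2015 is within that limit.
Step 5: 84 days after Jul 13, 2015 (when a grievance meeting is requested) is Oct 5, 2015; done Aug 2, 2015 — timely.
Step 6: the window is 5–115 days after May 20, 2015 (when the written grievance is presented to the supervisor), so May 25, 2015 through Sep 12, 2015; Sep 8, 2015 falls inside that range.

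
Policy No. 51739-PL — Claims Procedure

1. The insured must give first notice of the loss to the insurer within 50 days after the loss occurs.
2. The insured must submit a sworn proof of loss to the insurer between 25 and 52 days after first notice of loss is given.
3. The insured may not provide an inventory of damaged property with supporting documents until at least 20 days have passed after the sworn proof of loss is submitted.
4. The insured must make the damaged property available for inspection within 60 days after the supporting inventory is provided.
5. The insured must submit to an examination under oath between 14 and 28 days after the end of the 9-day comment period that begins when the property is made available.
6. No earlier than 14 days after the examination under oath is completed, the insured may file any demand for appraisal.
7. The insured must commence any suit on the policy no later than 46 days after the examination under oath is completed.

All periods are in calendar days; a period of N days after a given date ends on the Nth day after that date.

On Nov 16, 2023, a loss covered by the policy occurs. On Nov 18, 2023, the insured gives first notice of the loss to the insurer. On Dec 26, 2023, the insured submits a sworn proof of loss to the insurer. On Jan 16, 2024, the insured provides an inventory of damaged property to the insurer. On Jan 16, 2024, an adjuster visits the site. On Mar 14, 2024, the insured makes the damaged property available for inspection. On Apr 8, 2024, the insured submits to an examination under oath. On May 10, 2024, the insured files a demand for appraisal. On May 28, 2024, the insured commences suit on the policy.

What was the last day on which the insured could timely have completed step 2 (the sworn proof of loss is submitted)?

Jan 9, 2024

Step 2 runs from Nov 18, 2023, when first notice of loss is given. The window is 25–52 days after Nov 18, 2023; it closes on Jan 9, 2024.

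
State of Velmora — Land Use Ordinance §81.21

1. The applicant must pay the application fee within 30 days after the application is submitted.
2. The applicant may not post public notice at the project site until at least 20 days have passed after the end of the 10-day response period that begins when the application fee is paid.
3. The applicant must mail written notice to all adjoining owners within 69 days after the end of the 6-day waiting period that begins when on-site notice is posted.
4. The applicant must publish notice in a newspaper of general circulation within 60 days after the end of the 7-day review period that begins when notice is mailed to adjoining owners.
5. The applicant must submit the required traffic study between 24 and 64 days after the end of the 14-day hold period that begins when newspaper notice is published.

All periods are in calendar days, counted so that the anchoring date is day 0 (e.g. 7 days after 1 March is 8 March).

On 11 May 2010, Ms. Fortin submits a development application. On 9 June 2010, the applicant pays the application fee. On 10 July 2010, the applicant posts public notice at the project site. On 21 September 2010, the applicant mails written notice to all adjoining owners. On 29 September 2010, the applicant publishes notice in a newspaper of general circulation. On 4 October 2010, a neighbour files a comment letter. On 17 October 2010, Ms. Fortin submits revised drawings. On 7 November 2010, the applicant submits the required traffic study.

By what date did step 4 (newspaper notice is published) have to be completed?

Notice is mailed to adjoining owners on 21 September 2010; the 7-day review period therefore ends 28 September 2010, and step 4 runs from that date. 60 days after 28 September 2010 is 27 November 2010.

27 November 2010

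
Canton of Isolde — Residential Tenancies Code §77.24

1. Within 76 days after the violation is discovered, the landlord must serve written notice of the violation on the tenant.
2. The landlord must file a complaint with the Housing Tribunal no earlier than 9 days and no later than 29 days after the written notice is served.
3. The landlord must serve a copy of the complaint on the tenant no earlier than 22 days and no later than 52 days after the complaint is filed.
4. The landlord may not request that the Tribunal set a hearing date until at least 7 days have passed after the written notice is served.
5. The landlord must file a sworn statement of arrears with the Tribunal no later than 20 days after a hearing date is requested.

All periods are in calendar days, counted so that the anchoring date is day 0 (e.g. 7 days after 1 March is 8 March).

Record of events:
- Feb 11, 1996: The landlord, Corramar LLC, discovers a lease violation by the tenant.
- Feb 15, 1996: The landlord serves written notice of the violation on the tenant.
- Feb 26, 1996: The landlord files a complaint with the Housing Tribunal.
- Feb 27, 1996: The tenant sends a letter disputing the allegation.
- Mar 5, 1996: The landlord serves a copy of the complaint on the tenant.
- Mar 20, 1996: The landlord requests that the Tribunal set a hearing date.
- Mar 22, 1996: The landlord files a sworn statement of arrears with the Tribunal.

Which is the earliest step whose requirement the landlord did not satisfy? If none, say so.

Step 3

Step 1 — counting 76 days from Feb 11, 1996 (when the violation is discovered) gives a deadline of Apr 27, 1996; Feb 15, 1996 is within that limit.
Step 2 — 9 and 29 days from Feb 15, 1996 (when the written notice is served) are Feb 24, 1996 and Mar 15, 1996 respectively; Feb 26, 1996 falls inside that range.
Step 3 — 22 and 52 days from Feb 26, 1996 (when the complaint is filed) are Mar 19, 1996 and Apr 18, 1996 respectively; done Mar 5, 1996 — 14 days before the window opened.
No need to go further; step 3 was not satisfied.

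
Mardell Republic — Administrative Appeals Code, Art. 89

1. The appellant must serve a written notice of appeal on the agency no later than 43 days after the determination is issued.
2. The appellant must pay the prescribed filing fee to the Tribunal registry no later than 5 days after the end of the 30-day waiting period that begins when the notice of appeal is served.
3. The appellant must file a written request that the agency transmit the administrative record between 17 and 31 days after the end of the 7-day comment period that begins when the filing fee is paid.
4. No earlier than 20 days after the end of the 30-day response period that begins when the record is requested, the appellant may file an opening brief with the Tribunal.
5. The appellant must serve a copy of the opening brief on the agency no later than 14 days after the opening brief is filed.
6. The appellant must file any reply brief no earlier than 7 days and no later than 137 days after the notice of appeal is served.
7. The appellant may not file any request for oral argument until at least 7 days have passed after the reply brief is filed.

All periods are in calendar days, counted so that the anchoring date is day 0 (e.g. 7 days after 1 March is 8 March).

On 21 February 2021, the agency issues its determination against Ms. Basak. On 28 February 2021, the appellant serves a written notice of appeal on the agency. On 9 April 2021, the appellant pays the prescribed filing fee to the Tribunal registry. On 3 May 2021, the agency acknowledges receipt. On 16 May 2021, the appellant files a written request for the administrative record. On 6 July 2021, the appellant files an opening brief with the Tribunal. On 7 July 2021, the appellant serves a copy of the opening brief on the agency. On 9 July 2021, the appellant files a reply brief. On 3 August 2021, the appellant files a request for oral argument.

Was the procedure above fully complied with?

Step 1 — counting 43 days from 21 February 2021 (when the determination is issued) gives a deadline of 5 April 2021; completed 28 February 2021, before the deadline.
Step 2 — counting 5 days from 30 March 2021 (end of the 30-day waiting period, which began when the notice of appeal is served on 28 February 2021) gives a deadline of 4 April 2021; not done until 9 April 2021, 5 days after the deadline.

No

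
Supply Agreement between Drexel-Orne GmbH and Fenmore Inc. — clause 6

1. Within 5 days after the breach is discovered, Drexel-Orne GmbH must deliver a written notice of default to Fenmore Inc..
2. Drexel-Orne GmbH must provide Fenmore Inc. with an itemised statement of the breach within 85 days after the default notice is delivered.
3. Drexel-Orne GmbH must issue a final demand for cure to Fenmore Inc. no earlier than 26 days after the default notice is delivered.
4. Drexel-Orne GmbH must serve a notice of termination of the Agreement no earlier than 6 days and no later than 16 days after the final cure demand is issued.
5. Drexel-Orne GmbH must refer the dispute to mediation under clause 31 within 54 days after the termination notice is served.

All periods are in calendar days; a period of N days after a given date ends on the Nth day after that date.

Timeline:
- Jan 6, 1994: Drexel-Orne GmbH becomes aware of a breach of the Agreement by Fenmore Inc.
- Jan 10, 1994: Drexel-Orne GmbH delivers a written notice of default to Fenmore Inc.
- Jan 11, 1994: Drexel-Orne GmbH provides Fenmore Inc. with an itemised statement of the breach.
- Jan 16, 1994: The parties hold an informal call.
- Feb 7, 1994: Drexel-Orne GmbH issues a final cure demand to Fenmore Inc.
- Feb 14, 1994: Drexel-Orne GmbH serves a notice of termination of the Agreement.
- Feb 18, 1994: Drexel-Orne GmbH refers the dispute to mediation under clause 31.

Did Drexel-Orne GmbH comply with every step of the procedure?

Yes

Step 1: 5 days after Jan 6, 1994 (when the breach is discovered) is Jan 11, 1994; done Jan 10, 1994 — timely.
Step 2: 85 days after Jan 10, 1994 (when the default notice is delivered) is Apr 5, 1994; completed Jan 11, 1994, before the deadline.
Step 3: the earliest permitted date is 26 days after Jan 10, 1994 (when the default notice is delivered), i.e. Feb 5, 1994; done Feb 7, 1994, after the minimum wait.
Step 4: the window is 6–16 days after Feb 7, 1994 (when the final cure demand is issued), so Feb 13, 1994 through Feb 23, 1994; Feb 14, 1994 falls inside that range.
Step 5: 54 days after Feb 14, 1994 (when the termination notice is served) is Apr 9, 1994; Feb 18, 1994 is within that limit.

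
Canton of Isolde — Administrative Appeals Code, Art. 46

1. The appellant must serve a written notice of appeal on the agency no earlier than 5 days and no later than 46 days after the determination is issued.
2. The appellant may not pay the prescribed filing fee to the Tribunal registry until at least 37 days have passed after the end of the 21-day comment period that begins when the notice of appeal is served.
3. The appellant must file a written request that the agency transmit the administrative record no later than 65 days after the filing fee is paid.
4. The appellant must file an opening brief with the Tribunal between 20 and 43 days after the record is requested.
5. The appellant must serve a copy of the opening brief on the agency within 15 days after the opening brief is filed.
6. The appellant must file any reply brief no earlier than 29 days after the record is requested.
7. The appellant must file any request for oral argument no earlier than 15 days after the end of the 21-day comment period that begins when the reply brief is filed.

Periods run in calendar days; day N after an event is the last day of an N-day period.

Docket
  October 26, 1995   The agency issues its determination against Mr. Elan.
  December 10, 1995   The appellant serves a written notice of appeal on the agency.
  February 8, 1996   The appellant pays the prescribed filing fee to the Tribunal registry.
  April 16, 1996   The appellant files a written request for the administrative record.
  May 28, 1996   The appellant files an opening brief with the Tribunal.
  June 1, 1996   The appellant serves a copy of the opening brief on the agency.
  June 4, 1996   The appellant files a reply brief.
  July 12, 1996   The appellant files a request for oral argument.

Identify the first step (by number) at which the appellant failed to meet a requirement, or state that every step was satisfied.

(1) the permitted window runs from October 26, 1995 + 5 = October 31, 1995 to October 26, 1995 + 46 = December 11, 1995; done December 10, 1995, which is between those dates.
(2) permitted from December 31, 1995 + 37 days = February 6, 1996 onward; done February 8, 1996, after the minimum wait.
(3) due by February 8, 1996 + 65 days = April 13, 1996; April 16, 1996 misses that deadline by 3 days.
The procedure was therefore not followed at step 3.

Step 3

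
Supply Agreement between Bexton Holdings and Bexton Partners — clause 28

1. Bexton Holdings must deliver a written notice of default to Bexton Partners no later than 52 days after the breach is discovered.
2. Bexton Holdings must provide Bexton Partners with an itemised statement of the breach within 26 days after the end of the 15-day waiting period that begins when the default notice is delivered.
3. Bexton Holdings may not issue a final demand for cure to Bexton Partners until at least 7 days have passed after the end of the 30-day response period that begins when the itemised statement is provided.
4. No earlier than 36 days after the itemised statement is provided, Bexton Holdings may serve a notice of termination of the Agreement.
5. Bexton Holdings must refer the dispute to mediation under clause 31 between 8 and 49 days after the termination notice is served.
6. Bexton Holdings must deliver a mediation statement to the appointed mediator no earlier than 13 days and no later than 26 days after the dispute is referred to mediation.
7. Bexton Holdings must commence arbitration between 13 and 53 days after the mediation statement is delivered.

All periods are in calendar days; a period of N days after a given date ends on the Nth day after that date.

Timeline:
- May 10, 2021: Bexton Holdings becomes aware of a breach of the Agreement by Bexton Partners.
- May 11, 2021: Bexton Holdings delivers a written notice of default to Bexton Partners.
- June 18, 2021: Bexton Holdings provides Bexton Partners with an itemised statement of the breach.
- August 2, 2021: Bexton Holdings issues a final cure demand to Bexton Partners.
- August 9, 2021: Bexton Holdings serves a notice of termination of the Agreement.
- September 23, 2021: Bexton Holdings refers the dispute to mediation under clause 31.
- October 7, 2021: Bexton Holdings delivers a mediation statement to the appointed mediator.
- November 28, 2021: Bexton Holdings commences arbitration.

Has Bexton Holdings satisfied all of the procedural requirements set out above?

(1) due by May 10, 2021 + 52 days = July 1, 2021; May 11, 2021 is within that limit.
(2) due by May 26, 2021 + 26 days = June 21, 2021; done June 18, 2021 — timely.
(3) permitted from July 18, 2021 + 7 days = July 25, 2021 onward; done August 2, 2021, after the minimum wait.
(4) permitted from June 18, 2021 + 36 days = July 24, 2021 onward; done August 9, 2021, after the minimum wait.
(5) the permitted window runs from August 9, 2021 + 8 = August 17, 2021 to August 9, 2021 + 49 = September 27, 2021; done September 23, 2021 — within the window.
(6) the permitted window runs from September 23, 2021 + 13 = October 6, 2021 to September 23, 2021 + 26 = October 19, 2021; October 7, 2021 falls inside that range.
(7) the permitted window runs from October 7, 2021 + 13 = October 20, 2021 to October 7, 2021 + 53 = November 29, 2021; November 28, 2021 falls inside that range.

Yes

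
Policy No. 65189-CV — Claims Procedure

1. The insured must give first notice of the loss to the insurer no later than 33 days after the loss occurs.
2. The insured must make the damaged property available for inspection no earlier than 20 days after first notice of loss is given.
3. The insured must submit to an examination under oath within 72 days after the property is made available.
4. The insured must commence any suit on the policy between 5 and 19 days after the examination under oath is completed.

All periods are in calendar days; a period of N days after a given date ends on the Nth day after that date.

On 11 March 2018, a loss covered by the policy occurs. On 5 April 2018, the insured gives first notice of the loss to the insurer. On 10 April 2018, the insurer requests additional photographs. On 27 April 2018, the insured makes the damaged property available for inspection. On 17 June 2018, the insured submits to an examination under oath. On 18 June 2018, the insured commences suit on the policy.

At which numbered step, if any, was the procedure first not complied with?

Step 1 — counting 33 days from 11 March 2018 (when the loss occurs) gives a deadline of 13 April 2018; done 5 April 2018 — timely.
Step 2 — must wait 20 days from 5 April 2018 (when first notice of loss is given), so not before 25 April 2018; done 27 April 2018 — permitted.
Step 3 — counting 72 days from 27 April 2018 (when the property is made available) gives a deadline of 8 July 2018; completed 17 June 2018, before the deadline.
Step 4 — 5 and 19 days from 17 June 2018 (when the examination under oath is completed) are 22 June 2018 and 6 July 2018 respectively; done 18 June 2018 — 4 days before the window opened.
That is the first point of non-compliance.

Step 4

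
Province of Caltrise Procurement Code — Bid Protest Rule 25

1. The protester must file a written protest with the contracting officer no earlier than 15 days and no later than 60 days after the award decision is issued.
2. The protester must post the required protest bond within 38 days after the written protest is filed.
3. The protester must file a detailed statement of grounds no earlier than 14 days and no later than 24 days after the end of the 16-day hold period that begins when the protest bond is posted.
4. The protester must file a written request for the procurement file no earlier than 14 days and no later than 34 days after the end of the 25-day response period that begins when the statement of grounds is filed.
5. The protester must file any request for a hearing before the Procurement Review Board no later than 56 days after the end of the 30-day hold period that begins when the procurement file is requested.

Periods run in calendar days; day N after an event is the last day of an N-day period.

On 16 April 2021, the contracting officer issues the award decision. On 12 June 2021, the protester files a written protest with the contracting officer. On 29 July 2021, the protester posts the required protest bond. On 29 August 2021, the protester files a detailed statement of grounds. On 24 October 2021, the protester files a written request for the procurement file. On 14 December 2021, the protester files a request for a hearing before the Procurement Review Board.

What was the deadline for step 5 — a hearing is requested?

The procurement file is requested on 24 October 2021; the 30-day hold period therefore ends 23 November 2021, and step 5 runs from that date. 56 days after 23 November 2021 is 18 January 2022.

18 January 2022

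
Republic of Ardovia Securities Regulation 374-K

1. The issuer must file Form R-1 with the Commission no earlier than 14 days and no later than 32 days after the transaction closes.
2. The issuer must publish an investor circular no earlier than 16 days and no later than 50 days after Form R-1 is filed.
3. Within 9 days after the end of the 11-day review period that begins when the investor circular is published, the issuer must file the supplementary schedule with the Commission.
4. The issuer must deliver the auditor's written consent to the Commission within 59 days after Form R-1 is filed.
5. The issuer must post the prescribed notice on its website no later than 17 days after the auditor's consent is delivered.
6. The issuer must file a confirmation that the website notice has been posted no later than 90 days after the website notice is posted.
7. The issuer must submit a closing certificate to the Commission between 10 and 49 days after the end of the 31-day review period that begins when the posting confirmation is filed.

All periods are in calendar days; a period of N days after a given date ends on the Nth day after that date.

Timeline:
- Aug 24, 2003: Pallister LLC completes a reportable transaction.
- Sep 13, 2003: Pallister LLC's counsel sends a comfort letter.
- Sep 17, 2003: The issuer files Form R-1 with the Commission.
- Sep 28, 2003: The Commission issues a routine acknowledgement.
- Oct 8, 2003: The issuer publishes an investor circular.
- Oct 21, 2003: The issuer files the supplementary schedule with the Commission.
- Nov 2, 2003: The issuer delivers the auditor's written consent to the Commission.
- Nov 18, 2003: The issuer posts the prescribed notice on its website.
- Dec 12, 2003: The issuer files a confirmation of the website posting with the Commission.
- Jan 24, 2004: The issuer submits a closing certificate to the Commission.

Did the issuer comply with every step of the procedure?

Step 1 — 14 and 32 days from Aug 24, 2003 (when the transaction closes) are Sep 7, 2003 and Sep 25, 2003 respectively; done Sep 17, 2003, which is between those dates.
Step 2 — 16 and 50 days from Sep 17, 2003 (when Form R-1 is filed) are Oct 3, 2003 and Nov 6, 2003 respectively; done Oct 8, 2003, which is between those dates.
Step 3 — counting 9 days from Oct 19, 2003 (end of the 11-day review period, which began when the investor circular is published on Oct 8, 2003) gives a deadline of Oct 28, 2003; Oct 21, 2003 is within that limit.
Step 4 — counting 59 days from Sep 17, 2003 (when Form R-1 is filed) gives a deadline of Nov 15, 2003; completed Nov 2, 2003, before the deadline.
Step 5 — counting 17 days from Nov 2, 2003 (when the auditor's consent is delivered) gives a deadline of Nov 19, 2003; Nov 18, 2003 is within that limit.
Step 6 — counting 90 days from Nov 18, 2003 (when the website notice is posted) gives a deadline of Feb 16, 2004; completed Dec 12, 2003, before the deadline.
Step 7 — 10 and 49 days from Jan 12, 2004 (end of the 31-day review period, which began when the posting confirmation is filed on Dec 12, 2003) are Jan 22, 2004 and Mar 1, 2004 respectively; done Jan 24, 2004, which is between those dates.

Yes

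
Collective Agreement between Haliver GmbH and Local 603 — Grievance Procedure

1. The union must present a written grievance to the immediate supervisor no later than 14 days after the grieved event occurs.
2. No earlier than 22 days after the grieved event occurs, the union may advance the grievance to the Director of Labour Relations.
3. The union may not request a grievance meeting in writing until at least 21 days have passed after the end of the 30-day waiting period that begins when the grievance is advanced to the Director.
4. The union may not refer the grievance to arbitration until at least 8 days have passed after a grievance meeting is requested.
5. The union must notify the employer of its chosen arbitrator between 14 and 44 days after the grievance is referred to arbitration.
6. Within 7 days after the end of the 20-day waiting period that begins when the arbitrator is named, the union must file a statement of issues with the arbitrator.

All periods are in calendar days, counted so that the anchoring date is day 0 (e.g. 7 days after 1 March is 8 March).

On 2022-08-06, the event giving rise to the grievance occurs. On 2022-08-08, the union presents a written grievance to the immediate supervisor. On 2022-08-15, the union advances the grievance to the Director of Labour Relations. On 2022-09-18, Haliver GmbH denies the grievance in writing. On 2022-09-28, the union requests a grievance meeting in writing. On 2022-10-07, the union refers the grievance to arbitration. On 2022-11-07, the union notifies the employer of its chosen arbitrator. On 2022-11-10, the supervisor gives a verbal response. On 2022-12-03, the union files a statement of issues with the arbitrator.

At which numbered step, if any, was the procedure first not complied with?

Step 2

Step 1 — counting 14 days from 2022-08-06 (when the grieved event occurs) gives a deadline of 2022-08-20; completed 2022-08-08, before the deadline.
Step 2 — must wait 22 days from 2022-08-06 (when the grieved event occurs), so not before 2022-08-28; acted on 2022-08-15, 13 days prematurely.
No need to go further; step 2 was not satisfied.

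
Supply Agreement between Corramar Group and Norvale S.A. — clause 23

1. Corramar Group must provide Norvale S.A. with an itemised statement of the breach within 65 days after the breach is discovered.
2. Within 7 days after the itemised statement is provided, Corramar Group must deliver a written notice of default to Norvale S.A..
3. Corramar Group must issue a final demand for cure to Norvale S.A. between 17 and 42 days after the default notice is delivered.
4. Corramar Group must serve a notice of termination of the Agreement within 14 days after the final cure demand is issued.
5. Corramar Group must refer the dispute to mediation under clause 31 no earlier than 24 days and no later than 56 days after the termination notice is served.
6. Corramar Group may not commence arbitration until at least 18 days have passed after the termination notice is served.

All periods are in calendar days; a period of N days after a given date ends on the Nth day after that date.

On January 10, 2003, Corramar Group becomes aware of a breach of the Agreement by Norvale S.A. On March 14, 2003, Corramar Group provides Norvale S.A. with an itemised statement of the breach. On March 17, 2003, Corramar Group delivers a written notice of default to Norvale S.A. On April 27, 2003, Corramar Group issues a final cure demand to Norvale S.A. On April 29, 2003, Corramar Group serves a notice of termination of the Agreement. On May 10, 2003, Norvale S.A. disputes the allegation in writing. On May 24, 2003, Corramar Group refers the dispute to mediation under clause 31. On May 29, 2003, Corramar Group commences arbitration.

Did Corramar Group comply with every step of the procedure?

Yes

Step 1: 65 days after January 10, 2003 (when the breach is discovered) is March 16, 2003; done March 14, 2003 — timely.
Step 2: 7 days after March 14, 2003 (when the itemised statement is provided) is March 21, 2003; March 17, 2003 is within that limit.
Step 3: the window is 17–42 days after March 17, 2003 (when the default notice is delivered), so April 3, 2003 through April 28, 2003; done April 27, 2003 — within the window.
Step 4: 14 days after April 27, 2003 (when the final cure demand is issued) is May 11, 2003; completed April 29, 2003, before the deadline.
Step 5: the window is 24–56 days after April 29, 2003 (when the termination notice is served), so May 23, 2003 through June 24, 2003; done May 24, 2003 — within the window.
Step 6: the earliest permitted date is 18 days after April 29, 2003 (when the termination notice is served), i.e. May 17, 2003; May 29, 2003 is on or after that date.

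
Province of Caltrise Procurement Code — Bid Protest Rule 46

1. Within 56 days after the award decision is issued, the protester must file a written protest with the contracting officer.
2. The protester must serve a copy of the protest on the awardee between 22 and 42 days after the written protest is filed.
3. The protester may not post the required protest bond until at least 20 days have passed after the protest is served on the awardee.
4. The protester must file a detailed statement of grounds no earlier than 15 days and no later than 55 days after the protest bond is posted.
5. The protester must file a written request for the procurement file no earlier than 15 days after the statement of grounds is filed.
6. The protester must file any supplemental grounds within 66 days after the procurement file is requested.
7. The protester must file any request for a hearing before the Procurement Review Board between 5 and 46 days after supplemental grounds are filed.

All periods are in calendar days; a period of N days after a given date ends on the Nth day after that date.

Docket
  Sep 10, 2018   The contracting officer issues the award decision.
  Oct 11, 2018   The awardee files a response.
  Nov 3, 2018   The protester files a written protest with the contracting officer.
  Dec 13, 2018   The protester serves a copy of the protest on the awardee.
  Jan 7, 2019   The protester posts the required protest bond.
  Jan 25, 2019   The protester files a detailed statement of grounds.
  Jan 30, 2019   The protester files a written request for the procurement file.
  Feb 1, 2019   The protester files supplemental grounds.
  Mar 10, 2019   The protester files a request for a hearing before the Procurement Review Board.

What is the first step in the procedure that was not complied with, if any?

Step 5

Step 1 — counting 56 days from Sep 10, 2018 (when the award decision is issued) gives a deadline of Nov 5, 2018; done Nov 3, 2018 — timely.
Step 2 — 22 and 42 days from Nov 3, 2018 (when the written protest is filed) are Nov 25, 2018 and Dec 15, 2018 respectively; done Dec 13, 2018, which is between those dates.
Step 3 — must wait 20 days from Dec 13, 2018 (when the protest is served on the awardee), so not before Jan 2, 2019; done Jan 7, 2019 — permitted.
Step 4 — 15 and 55 days from Jan 7, 2019 (when the protest bond is posted) are Jan 22, 2019 and Mar 3, 2019 respectively; done Jan 25, 2019, which is between those dates.
Step 5 — must wait 15 days from Jan 25, 2019 (when the statement of grounds is filed), so not before Feb 9, 2019; acted on Jan 30, 2019, 10 days prematurely.
The analysis stops there.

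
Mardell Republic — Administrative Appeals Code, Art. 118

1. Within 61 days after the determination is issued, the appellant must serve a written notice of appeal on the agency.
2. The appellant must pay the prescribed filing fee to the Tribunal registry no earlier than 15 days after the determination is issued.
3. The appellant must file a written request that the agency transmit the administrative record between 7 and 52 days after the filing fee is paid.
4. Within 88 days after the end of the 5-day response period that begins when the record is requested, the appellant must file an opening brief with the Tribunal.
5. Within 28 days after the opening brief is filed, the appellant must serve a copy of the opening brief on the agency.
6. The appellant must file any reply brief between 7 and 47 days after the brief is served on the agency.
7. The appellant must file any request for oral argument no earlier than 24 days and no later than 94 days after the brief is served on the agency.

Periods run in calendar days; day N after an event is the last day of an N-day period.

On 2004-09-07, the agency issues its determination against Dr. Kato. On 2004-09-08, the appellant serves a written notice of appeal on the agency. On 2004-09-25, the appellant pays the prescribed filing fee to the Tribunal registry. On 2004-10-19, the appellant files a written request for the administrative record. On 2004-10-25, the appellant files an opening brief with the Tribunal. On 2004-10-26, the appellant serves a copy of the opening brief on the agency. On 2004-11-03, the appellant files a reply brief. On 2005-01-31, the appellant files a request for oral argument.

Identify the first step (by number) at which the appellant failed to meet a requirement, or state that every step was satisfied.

Step 1 — counting 61 days from 2004-09-07 (when the determination is issued) gives a deadline of 2004-11-07; completed 2004-09-08, before the deadline.
Step 2 — must wait 15 days from 2004-09-07 (when the determination is issued), so not before 2004-09-22; 2004-09-25 is on or after that date.
Step 3 — 7 and 52 days from 2004-09-25 (when the filing fee is paid) are 2004-10-02 and 2004-11-16 respectively; done 2004-10-19 — within the window.
Step 4 — counting 88 days from 2004-10-24 (end of the 5-day response period, which began when the record is requested on 2004-10-19) gives a deadline of 2005-01-20; done 2004-10-25 — timely.
Step 5 — counting 28 days from 2004-10-25 (when the opening brief is filed) gives a deadline of 2004-11-22; 2004-10-26 is within that limit.
Step 6 — 7 and 47 days from 2004-10-26 (when the brief is served on the agency) are 2004-11-02 and 2004-12-12 respectively; done 2004-11-03, which is between those dates.
Step 7 — 24 and 94 days from 2004-10-26 (when the brief is served on the agency) are 2004-11-19 and 2005-01-28 respectively; done 2005-01-31 — 3 days after the window closed.

Step 7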